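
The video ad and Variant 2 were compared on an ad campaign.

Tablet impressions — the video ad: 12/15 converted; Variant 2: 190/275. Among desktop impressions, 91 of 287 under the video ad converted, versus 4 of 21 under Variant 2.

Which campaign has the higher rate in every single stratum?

the video ad

Tablet: the video ad 12/15 = 80.0%, Variant 2 190/275 = 69.1% → the video ad
Desktop: the video ad 91/287 = 31.7%, Variant 2 4/21 = 19.0% → the video ad
The video ad has the higher rate in both groups.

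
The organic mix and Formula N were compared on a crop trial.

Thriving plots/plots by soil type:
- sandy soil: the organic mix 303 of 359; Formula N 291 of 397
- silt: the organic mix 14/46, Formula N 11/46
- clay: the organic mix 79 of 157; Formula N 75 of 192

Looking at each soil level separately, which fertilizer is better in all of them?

Sandy soil: the organic mix 303/359 = 84.4%, Formula N 291/397 = 73.3% → the organic mix
Silt: the organic mix 14/46 = 30.4%, Formula N 11/46 = 23.9% → the organic mix
Clay: the organic mix 79/157 = 50.3%, Formula N 75/192 = 39.1% → the organic mix
The organic mix has the higher rate in all 3 groups.

the organic mix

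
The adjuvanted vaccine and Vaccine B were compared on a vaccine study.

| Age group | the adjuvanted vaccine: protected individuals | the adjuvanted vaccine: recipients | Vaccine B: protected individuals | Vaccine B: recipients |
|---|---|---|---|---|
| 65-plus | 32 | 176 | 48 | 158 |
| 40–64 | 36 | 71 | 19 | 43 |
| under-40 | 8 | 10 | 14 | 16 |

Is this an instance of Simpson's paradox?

65-plus: the adjuvanted vaccine 32/176 = 18.2%, Vaccine B 48/158 = 30.4% → Vaccine B
40–64: the adjuvanted vaccine 36/71 = 50.7%, Vaccine B 19/43 = 44.2% → the adjuvanted vaccine
Under-40: the adjuvanted vaccine 8/10 = 80.0%, Vaccine B 14/16 = 87.5% → Vaccine B
Overall: the adjuvanted vaccine 76/257 = 29.6%, Vaccine B 81/217 = 37.3% → Vaccine B
Neither sweeps: the adjuvanted vaccine wins 1 of 3 groups, Vaccine B wins 2. Vaccine B wins overall but not every group — no Simpson reversal.

No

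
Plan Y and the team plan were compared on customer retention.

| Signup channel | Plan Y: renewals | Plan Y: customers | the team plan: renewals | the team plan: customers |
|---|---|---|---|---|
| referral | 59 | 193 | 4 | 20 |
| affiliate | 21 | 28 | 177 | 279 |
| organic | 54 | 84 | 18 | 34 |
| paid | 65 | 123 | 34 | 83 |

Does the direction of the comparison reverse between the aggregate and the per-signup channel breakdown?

Yes

Referral: Plan Y 59/193 = 30.6%, the team plan 4/20 = 20.0% → Plan Y
Affiliate: Plan Y 21/28 = 75.0%, the team plan 177/279 = 63.4% → Plan Y
Organic: Plan Y 54/84 = 64.3%, the team plan 18/34 = 52.9% → Plan Y
Paid: Plan Y 65/123 = 52.8%, the team plan 34/83 = 41.0% → Plan Y
Overall: Plan Y 199/428 = 46.5%, the team plan 233/416 = 56.0% → the team plan
Plan Y wins each signup group but the team plan wins overall — the comparison reverses. Plan Y's customers skew toward referral, which has a lower base rate.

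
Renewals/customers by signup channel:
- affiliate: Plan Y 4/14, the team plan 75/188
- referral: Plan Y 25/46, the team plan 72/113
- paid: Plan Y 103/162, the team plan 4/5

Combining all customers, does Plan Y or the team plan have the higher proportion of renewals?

Plan Y

Affiliate: Plan Y 4/14 = 28.6%, the team plan 75/188 = 39.9% → the team plan
Referral: Plan Y 25/46 = 54.3%, the team plan 72/113 = 63.7% → the team plan
Paid: Plan Y 103/162 = 63.6%, the team plan 4/5 = 80.0% → the team plan
Overall: Plan Y 132/222 = 59.5%, the team plan 151/306 = 49.3% → Plan Y
(The team plan wins every signup group but Plan Y wins overall — the team plan's customers skew toward the low-rate affiliate group.)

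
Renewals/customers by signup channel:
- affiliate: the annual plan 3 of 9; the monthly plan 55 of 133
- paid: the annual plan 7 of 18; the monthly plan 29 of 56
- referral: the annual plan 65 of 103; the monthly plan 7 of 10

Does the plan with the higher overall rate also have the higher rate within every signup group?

Affiliate: the annual plan 3/9 = 33.3%, the monthly plan 55/133 = 41.4% → the monthly plan
Paid: the annual plan 7/18 = 38.9%, the monthly plan 29/56 = 51.8% → the monthly plan
Referral: the annual plan 65/103 = 63.1%, the monthly plan 7/10 = 70.0% → the monthly plan
Overall: the annual plan 75/130 = 57.7%, the monthly plan 91/199 = 45.7% → the annual plan
The monthly plan wins each signup group but the annual plan wins overall — the comparison reverses. The monthly plan's customers skew toward affiliate, which has a lower base rate.

No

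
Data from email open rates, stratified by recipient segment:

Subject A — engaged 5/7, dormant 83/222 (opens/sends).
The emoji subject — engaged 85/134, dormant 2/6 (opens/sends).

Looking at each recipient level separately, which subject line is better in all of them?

Subject A

Engaged: Subject A 5/7 = 71.4%, the emoji subject 85/134 = 63.4% → Subject A
Dormant: Subject A 83/222 = 37.4%, the emoji subject 2/6 = 33.3% → Subject A
Subject A has the higher rate in both groups.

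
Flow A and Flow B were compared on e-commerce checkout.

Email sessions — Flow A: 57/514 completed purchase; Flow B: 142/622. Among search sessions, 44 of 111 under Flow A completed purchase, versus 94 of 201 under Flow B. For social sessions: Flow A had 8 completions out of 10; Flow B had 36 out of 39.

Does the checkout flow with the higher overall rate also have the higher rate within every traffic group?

Yes

Email: Flow A 57/514 = 11.1%, Flow B 142/622 = 22.8% → Flow B
Search: Flow A 44/111 = 39.6%, Flow B 94/201 = 46.8% → Flow B
Social: Flow A 8/10 = 80.0%, Flow B 36/39 = 92.3% → Flow B
Overall: Flow A 109/635 = 17.2%, Flow B 272/862 = 31.6% → Flow B
Flow B wins overall and in every traffic group — no reversal.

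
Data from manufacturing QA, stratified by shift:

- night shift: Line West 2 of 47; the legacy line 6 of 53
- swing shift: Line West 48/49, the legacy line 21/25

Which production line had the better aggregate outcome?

Line West

Night shift: Line West 2/47 = 4.3%, the legacy line 6/53 = 11.3% → the legacy line
Swing shift: Line West 48/49 = 98.0%, the legacy line 21/25 = 84.0% → Line West
Overall: Line West 50/96 = 52.1%, the legacy line 27/78 = 34.6% → Line West
(Neither sweeps every shift group, but Line West has the higher pooled rate.)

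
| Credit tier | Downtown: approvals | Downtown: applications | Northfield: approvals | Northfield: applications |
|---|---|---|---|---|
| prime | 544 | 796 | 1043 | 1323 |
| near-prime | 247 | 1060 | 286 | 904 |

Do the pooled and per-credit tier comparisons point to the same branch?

Yes

Prime: Downtown 544/796 = 68.3%, Northfield 1043/1323 = 78.8% → Northfield
Near-prime: Downtown 247/1060 = 23.3%, Northfield 286/904 = 31.6% → Northfield
Overall: Downtown 791/1856 = 42.6%, Northfield 1329/2227 = 59.7% → Northfield
Northfield wins overall and in every credit group — no reversal.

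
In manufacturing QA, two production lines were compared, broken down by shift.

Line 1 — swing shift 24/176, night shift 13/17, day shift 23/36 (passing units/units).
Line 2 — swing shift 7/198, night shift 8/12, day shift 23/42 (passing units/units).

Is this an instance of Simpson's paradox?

No

Swing shift: Line 1 24/176 = 13.6%, Line 2 7/198 = 3.5% → Line 1
Night shift: Line 1 13/17 = 76.5%, Line 2 8/12 = 66.7% → Line 1
Day shift: Line 1 23/36 = 63.9%, Line 2 23/42 = 54.8% → Line 1
Overall: Line 1 60/229 = 26.2%, Line 2 38/252 = 15.1% → Line 1
Line 1 wins overall and in every shift group — no reversal.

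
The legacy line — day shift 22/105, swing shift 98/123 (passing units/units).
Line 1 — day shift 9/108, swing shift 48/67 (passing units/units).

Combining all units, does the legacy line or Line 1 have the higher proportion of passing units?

the legacy line

Day shift: the legacy line 22/105 = 21.0%, Line 1 9/108 = 8.3% → the legacy line
Swing shift: the legacy line 98/123 = 79.7%, Line 1 48/67 = 71.6% → the legacy line
Overall: the legacy line 120/228 = 52.6%, Line 1 57/175 = 32.6% → the legacy line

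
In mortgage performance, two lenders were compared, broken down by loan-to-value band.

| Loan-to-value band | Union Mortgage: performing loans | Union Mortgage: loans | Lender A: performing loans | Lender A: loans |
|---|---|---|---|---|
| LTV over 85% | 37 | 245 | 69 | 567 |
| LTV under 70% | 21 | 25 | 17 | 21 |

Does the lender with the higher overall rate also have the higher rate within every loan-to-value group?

Yes

LTV over 85%: Union Mortgage 37/245 = 15.1%, Lender A 69/567 = 12.2% → Union Mortgage
LTV under 70%: Union Mortgage 21/25 = 84.0%, Lender A 17/21 = 81.0% → Union Mortgage
Overall: Union Mortgage 58/270 = 21.5%, Lender A 86/588 = 14.6% → Union Mortgage
Union Mortgage wins overall and in every loan-to-value group — no reversal.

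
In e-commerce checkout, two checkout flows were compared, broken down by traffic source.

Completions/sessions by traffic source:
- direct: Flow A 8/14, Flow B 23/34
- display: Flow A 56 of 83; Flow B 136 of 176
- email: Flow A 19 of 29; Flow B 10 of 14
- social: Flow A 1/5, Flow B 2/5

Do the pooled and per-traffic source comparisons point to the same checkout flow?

Direct: Flow A 8/14 = 57.1%, Flow B 23/34 = 67.6% → Flow B
Display: Flow A 56/83 = 67.5%, Flow B 136/176 = 77.3% → Flow B
Email: Flow A 19/29 = 65.5%, Flow B 10/14 = 71.4% → Flow B
Social: Flow A 1/5 = 20.0%, Flow B 2/5 = 40.0% → Flow B
Overall: Flow A 84/131 = 64.1%, Flow B 171/229 = 74.7% → Flow B
Flow B wins overall and in every traffic group — no reversal.

Yes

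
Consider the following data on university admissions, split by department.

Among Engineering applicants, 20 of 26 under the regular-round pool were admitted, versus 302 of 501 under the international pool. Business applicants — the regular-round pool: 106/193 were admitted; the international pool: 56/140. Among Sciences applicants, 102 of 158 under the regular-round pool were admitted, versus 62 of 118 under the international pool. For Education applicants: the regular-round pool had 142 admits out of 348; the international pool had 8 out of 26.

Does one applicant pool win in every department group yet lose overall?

Yes

Engineering: the regular-round pool 20/26 = 76.9%, the international pool 302/501 = 60.3% → the regular-round pool
Business: the regular-round pool 106/193 = 54.9%, the international pool 56/140 = 40.0% → the regular-round pool
Sciences: the regular-round pool 102/158 = 64.6%, the international pool 62/118 = 52.5% → the regular-round pool
Education: the regular-round pool 142/348 = 40.8%, the international pool 8/26 = 30.8% → the regular-round pool
Overall: the regular-round pool 370/725 = 51.0%, the international pool 428/785 = 54.5% → the international pool
The regular-round pool wins each department group but the international pool wins overall — the comparison reverses. The regular-round pool's applicants skew toward Education, which has a lower base rate.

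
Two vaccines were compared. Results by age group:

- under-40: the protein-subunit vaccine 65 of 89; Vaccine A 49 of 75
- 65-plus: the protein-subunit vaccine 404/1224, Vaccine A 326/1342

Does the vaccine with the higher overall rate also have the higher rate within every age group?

Yes

Under-40: the protein-subunit vaccine 65/89 = 73.0%, Vaccine A 49/75 = 65.3% → the protein-subunit vaccine
65-plus: the protein-subunit vaccine 404/1224 = 33.0%, Vaccine A 326/1342 = 24.3% → the protein-subunit vaccine
Overall: the protein-subunit vaccine 469/1313 = 35.7%, Vaccine A 375/1417 = 26.5% → the protein-subunit vaccine
The protein-subunit vaccine wins overall and in every age group — no reversal.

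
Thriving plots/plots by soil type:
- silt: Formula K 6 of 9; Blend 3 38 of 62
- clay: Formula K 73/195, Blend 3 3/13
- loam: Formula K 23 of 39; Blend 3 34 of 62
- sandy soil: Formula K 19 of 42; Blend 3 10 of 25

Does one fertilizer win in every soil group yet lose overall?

Yes

Silt: Formula K 6/9 = 66.7%, Blend 3 38/62 = 61.3% → Formula K
Clay: Formula K 73/195 = 37.4%, Blend 3 3/13 = 23.1% → Formula K
Loam: Formula K 23/39 = 59.0%, Blend 3 34/62 = 54.8% → Formula K
Sandy soil: Formula K 19/42 = 45.2%, Blend 3 10/25 = 40.0% → Formula K
Overall: Formula K 121/285 = 42.5%, Blend 3 85/162 = 52.5% → Blend 3
Formula K wins each soil group but Blend 3 wins overall — the comparison reverses. Formula K's plots skew toward clay, which has a lower base rate.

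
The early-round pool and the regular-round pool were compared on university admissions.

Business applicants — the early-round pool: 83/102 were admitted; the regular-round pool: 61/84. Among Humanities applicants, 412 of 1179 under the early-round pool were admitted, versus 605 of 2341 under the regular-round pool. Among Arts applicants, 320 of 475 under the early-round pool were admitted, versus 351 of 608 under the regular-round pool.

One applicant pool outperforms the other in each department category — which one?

the early-round pool

Business: the early-round pool 83/102 = 81.4%, the regular-round pool 61/84 = 72.6% → the early-round pool
Humanities: the early-round pool 412/1179 = 34.9%, the regular-round pool 605/2341 = 25.8% → the early-round pool
Arts: the early-round pool 320/475 = 67.4%, the regular-round pool 351/608 = 57.7% → the early-round pool
The early-round pool has the higher rate in all 3 groups.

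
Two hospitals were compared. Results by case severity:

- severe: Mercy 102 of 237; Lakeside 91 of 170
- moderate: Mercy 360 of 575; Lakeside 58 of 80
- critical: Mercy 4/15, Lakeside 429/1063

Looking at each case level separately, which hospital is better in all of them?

Severe: Mercy 102/237 = 43.0%, Lakeside 91/170 = 53.5% → Lakeside
Moderate: Mercy 360/575 = 62.6%, Lakeside 58/80 = 72.5% → Lakeside
Critical: Mercy 4/15 = 26.7%, Lakeside 429/1063 = 40.4% → Lakeside
Lakeside has the higher rate in all 3 groups.

Lakeside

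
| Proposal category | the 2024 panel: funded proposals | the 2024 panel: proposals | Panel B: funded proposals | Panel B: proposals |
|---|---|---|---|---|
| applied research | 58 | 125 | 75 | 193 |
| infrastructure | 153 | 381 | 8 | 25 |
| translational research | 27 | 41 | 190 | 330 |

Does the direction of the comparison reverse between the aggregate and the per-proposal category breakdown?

Applied research: the 2024 panel 58/125 = 46.4%, Panel B 75/193 = 38.9% → the 2024 panel
Infrastructure: the 2024 panel 153/381 = 40.2%, Panel B 8/25 = 32.0% → the 2024 panel
Translational research: the 2024 panel 27/41 = 65.9%, Panel B 190/330 = 57.6% → the 2024 panel
Overall: the 2024 panel 238/547 = 43.5%, Panel B 273/548 = 49.8% → Panel B
The 2024 panel wins each proposal group but Panel B wins overall — the comparison reverses. The 2024 panel's proposals skew toward infrastructure, which has a lower base rate.

Yes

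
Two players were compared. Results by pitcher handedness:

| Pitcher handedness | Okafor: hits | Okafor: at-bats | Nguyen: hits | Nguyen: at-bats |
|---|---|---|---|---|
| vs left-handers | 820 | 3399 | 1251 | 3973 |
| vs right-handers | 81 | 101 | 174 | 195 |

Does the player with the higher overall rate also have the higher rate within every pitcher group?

Vs left-handers: Okafor 820/3399 = 24.1%, Nguyen 1251/3973 = 31.5% → Nguyen
Vs right-handers: Okafor 81/101 = 80.2%, Nguyen 174/195 = 89.2% → Nguyen
Overall: Okafor 901/3500 = 25.7%, Nguyen 1425/4168 = 34.2% → Nguyen
Nguyen wins overall and in every pitcher group — no reversal.

Yes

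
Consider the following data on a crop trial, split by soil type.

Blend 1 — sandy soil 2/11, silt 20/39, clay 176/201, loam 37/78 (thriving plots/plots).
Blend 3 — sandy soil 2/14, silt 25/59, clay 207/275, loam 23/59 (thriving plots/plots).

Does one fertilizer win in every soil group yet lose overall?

No

Sandy soil: Blend 1 2/11 = 18.2%, Blend 3 2/14 = 14.3% → Blend 1
Silt: Blend 1 20/39 = 51.3%, Blend 3 25/59 = 42.4% → Blend 1
Clay: Blend 1 176/201 = 87.6%, Blend 3 207/275 = 75.3% → Blend 1
Loam: Blend 1 37/78 = 47.4%, Blend 3 23/59 = 39.0% → Blend 1
Overall: Blend 1 235/329 = 71.4%, Blend 3 257/407 = 63.1% → Blend 1
Blend 1 wins overall and in every soil group — no reversal.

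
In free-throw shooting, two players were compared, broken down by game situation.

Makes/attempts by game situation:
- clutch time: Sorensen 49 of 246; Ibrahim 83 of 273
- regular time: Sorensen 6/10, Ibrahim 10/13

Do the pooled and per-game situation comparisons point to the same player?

Clutch time: Sorensen 49/246 = 19.9%, Ibrahim 83/273 = 30.4% → Ibrahim
Regular time: Sorensen 6/10 = 60.0%, Ibrahim 10/13 = 76.9% → Ibrahim
Overall: Sorensen 55/256 = 21.5%, Ibrahim 93/286 = 32.5% → Ibrahim
Ibrahim wins overall and in every game group — no reversal.

Yes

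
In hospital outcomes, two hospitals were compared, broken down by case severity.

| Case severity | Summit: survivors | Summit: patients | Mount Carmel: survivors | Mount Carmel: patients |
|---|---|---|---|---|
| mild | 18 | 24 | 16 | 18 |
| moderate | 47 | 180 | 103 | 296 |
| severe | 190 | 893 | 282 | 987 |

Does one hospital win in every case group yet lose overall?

No

Mild: Summit 18/24 = 75.0%, Mount Carmel 16/18 = 88.9% → Mount Carmel
Moderate: Summit 47/180 = 26.1%, Mount Carmel 103/296 = 34.8% → Mount Carmel
Severe: Summit 190/893 = 21.3%, Mount Carmel 282/987 = 28.6% → Mount Carmel
Overall: Summit 255/1097 = 23.2%, Mount Carmel 401/1301 = 30.8% → Mount Carmel
Mount Carmel wins overall and in every case group — no reversal.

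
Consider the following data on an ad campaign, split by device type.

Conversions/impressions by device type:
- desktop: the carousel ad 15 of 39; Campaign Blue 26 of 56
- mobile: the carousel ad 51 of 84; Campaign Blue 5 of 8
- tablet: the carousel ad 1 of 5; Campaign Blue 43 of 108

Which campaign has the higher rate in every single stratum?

Desktop: the carousel ad 15/39 = 38.5%, Campaign Blue 26/56 = 46.4% → Campaign Blue
Mobile: the carousel ad 51/84 = 60.7%, Campaign Blue 5/8 = 62.5% → Campaign Blue
Tablet: the carousel ad 1/5 = 20.0%, Campaign Blue 43/108 = 39.8% → Campaign Blue
Campaign Blue has the higher rate in all 3 groups.

Campaign Blue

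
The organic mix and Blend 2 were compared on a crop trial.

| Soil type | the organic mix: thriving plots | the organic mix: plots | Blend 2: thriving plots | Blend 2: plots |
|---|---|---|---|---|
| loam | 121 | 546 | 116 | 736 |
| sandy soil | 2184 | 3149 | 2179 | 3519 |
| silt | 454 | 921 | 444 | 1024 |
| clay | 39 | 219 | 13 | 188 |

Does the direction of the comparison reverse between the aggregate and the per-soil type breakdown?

No

Loam: the organic mix 121/546 = 22.2%, Blend 2 116/736 = 15.8% → the organic mix
Sandy soil: the organic mix 2184/3149 = 69.4%, Blend 2 2179/3519 = 61.9% → the organic mix
Silt: the organic mix 454/921 = 49.3%, Blend 2 444/1024 = 43.4% → the organic mix
Clay: the organic mix 39/219 = 17.8%, Blend 2 13/188 = 6.9% → the organic mix
Overall: the organic mix 2798/4835 = 57.9%, Blend 2 2752/5467 = 50.3% → the organic mix
The organic mix wins overall and in every soil group — no reversal.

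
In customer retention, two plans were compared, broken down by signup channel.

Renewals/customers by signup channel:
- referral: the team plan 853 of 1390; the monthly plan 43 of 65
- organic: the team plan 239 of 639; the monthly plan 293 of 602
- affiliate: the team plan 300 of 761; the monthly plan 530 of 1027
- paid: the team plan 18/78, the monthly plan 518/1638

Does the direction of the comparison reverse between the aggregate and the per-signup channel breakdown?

Yes

Referral: the team plan 853/1390 = 61.4%, the monthly plan 43/65 = 66.2% → the monthly plan
Organic: the team plan 239/639 = 37.4%, the monthly plan 293/602 = 48.7% → the monthly plan
Affiliate: the team plan 300/761 = 39.4%, the monthly plan 530/1027 = 51.6% → the monthly plan
Paid: the team plan 18/78 = 23.1%, the monthly plan 518/1638 = 31.6% → the monthly plan
Overall: the team plan 1410/2868 = 49.2%, the monthly plan 1384/3332 = 41.5% → the team plan
The monthly plan wins each signup group but the team plan wins overall — the comparison reverses. The monthly plan's customers skew toward paid, which has a lower base rate.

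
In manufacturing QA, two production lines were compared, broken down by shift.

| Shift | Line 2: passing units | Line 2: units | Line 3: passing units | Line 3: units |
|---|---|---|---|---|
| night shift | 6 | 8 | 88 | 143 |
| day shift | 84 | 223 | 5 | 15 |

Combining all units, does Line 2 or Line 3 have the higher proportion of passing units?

Line 3

Night shift: Line 2 6/8 = 75.0%, Line 3 88/143 = 61.5% → Line 2
Day shift: Line 2 84/223 = 37.7%, Line 3 5/15 = 33.3% → Line 2
Overall: Line 2 90/231 = 39.0%, Line 3 93/158 = 58.9% → Line 3
(Line 2 wins every shift group but Line 3 wins overall — Line 2's units skew toward the low-rate day shift group.)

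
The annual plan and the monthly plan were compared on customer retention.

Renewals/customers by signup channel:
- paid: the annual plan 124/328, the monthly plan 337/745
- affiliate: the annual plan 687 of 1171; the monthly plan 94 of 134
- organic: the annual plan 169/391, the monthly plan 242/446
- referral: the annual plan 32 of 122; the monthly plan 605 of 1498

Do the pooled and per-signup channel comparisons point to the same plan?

Paid: the annual plan 124/328 = 37.8%, the monthly plan 337/745 = 45.2% → the monthly plan
Affiliate: the annual plan 687/1171 = 58.7%, the monthly plan 94/134 = 70.1% → the monthly plan
Organic: the annual plan 169/391 = 43.2%, the monthly plan 242/446 = 54.3% → the monthly plan
Referral: the annual plan 32/122 = 26.2%, the monthly plan 605/1498 = 40.4% → the monthly plan
Overall: the annual plan 1012/2012 = 50.3%, the monthly plan 1278/2823 = 45.3% → the annual plan
The monthly plan wins each signup group but the annual plan wins overall — the comparison reverses. The monthly plan's customers skew toward referral, which has a lower base rate.

No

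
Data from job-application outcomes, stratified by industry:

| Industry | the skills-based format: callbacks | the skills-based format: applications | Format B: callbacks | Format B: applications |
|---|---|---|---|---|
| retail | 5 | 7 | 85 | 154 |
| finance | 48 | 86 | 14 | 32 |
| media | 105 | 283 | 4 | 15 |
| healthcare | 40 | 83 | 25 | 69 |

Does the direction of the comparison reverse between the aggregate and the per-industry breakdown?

Retail: the skills-based format 5/7 = 71.4%, Format B 85/154 = 55.2% → the skills-based format
Finance: the skills-based format 48/86 = 55.8%, Format B 14/32 = 43.8% → the skills-based format
Media: the skills-based format 105/283 = 37.1%, Format B 4/15 = 26.7% → the skills-based format
Healthcare: the skills-based format 40/83 = 48.2%, Format B 25/69 = 36.2% → the skills-based format
Overall: the skills-based format 198/459 = 43.1%, Format B 128/270 = 47.4% → Format B
The skills-based format wins each industry group but Format B wins overall — the comparison reverses. The skills-based format's applications skew toward media, which has a lower base rate.

Yes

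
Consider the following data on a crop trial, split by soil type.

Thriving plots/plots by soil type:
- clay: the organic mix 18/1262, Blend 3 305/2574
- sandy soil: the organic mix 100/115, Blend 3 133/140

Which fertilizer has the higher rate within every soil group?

Clay: the organic mix 18/1262 = 1.4%, Blend 3 305/2574 = 11.8% → Blend 3
Sandy soil: the organic mix 100/115 = 87.0%, Blend 3 133/140 = 95.0% → Blend 3
Blend 3 has the higher rate in both groups.

Blend 3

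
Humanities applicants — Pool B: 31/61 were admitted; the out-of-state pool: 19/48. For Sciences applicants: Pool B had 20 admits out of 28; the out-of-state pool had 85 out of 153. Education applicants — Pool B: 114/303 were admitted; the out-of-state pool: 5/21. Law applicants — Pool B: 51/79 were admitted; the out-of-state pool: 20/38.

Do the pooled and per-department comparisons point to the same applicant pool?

Humanities: Pool B 31/61 = 50.8%, the out-of-state pool 19/48 = 39.6% → Pool B
Sciences: Pool B 20/28 = 71.4%, the out-of-state pool 85/153 = 55.6% → Pool B
Education: Pool B 114/303 = 37.6%, the out-of-state pool 5/21 = 23.8% → Pool B
Law: Pool B 51/79 = 64.6%, the out-of-state pool 20/38 = 52.6% → Pool B
Overall: Pool B 216/471 = 45.9%, the out-of-state pool 129/260 = 49.6% → the out-of-state pool
Pool B wins each department group but the out-of-state pool wins overall — the comparison reverses. Pool B's applicants skew toward Education, which has a lower base rate.

No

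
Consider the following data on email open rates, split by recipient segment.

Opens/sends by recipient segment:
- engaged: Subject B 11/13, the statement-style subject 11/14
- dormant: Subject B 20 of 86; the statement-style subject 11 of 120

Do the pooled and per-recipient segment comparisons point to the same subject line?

Yes

Engaged: Subject B 11/13 = 84.6%, the statement-style subject 11/14 = 78.6% → Subject B
Dormant: Subject B 20/86 = 23.3%, the statement-style subject 11/120 = 9.2% → Subject B
Overall: Subject B 31/99 = 31.3%, the statement-style subject 22/134 = 16.4% → Subject B
Subject B wins overall and in every recipient group — no reversal.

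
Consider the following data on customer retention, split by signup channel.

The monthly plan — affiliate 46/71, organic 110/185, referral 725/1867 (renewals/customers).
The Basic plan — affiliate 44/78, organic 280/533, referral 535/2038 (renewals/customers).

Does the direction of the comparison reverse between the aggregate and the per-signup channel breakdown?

Affiliate: the monthly plan 46/71 = 64.8%, the Basic plan 44/78 = 56.4% → the monthly plan
Organic: the monthly plan 110/185 = 59.5%, the Basic plan 280/533 = 52.5% → the monthly plan
Referral: the monthly plan 725/1867 = 38.8%, the Basic plan 535/2038 = 26.3% → the monthly plan
Overall: the monthly plan 881/2123 = 41.5%, the Basic plan 859/2649 = 32.4% → the monthly plan
The monthly plan wins overall and in every signup group — no reversal.

No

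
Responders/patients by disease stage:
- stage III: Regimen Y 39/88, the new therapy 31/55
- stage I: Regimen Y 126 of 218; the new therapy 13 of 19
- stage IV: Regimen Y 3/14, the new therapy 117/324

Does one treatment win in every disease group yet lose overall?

Yes

Stage III: Regimen Y 39/88 = 44.3%, the new therapy 31/55 = 56.4% → the new therapy
Stage I: Regimen Y 126/218 = 57.8%, the new therapy 13/19 = 68.4% → the new therapy
Stage IV: Regimen Y 3/14 = 21.4%, the new therapy 117/324 = 36.1% → the new therapy
Overall: Regimen Y 168/320 = 52.5%, the new therapy 161/398 = 40.5% → Regimen Y
The new therapy wins each disease group but Regimen Y wins overall — the comparison reverses. The new therapy's patients skew toward stage IV, which has a lower base rate.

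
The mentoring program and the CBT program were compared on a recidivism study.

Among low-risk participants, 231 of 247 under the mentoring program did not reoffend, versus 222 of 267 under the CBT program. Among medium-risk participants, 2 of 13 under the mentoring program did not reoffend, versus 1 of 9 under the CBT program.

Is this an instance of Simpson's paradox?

No

Low-risk: the mentoring program 231/247 = 93.5%, the CBT program 222/267 = 83.1% → the mentoring program
Medium-risk: the mentoring program 2/13 = 15.4%, the CBT program 1/9 = 11.1% → the mentoring program
Overall: the mentoring program 233/260 = 89.6%, the CBT program 223/276 = 80.8% → the mentoring program
The mentoring program wins overall and in every risk group — no reversal.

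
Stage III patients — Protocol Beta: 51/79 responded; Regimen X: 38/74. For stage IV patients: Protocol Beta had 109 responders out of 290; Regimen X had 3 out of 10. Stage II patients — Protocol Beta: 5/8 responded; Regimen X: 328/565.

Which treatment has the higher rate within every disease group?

Stage III: Protocol Beta 51/79 = 64.6%, Regimen X 38/74 = 51.4% → Protocol Beta
Stage IV: Protocol Beta 109/290 = 37.6%, Regimen X 3/10 = 30.0% → Protocol Beta
Stage II: Protocol Beta 5/8 = 62.5%, Regimen X 328/565 = 58.1% → Protocol Beta
Protocol Beta has the higher rate in all 3 groups.

Protocol Beta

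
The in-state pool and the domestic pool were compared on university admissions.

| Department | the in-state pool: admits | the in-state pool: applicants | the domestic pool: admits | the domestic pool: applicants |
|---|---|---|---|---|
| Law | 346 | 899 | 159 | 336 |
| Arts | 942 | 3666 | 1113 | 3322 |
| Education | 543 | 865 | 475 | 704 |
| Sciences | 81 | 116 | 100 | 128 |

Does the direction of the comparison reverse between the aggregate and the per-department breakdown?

No

Law: the in-state pool 346/899 = 38.5%, the domestic pool 159/336 = 47.3% → the domestic pool
Arts: the in-state pool 942/3666 = 25.7%, the domestic pool 1113/3322 = 33.5% → the domestic pool
Education: the in-state pool 543/865 = 62.8%, the domestic pool 475/704 = 67.5% → the domestic pool
Sciences: the in-state pool 81/116 = 69.8%, the domestic pool 100/128 = 78.1% → the domestic pool
Overall: the in-state pool 1912/5546 = 34.5%, the domestic pool 1847/4490 = 41.1% → the domestic pool
The domestic pool wins overall and in every department group — no reversal.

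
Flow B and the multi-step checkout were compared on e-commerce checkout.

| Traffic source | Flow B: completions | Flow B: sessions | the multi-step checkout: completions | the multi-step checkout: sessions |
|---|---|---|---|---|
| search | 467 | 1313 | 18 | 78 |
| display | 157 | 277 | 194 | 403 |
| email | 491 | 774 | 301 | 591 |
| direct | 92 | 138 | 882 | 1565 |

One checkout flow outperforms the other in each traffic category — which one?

Flow B

Search: Flow B 467/1313 = 35.6%, the multi-step checkout 18/78 = 23.1% → Flow B
Display: Flow B 157/277 = 56.7%, the multi-step checkout 194/403 = 48.1% → Flow B
Email: Flow B 491/774 = 63.4%, the multi-step checkout 301/591 = 50.9% → Flow B
Direct: Flow B 92/138 = 66.7%, the multi-step checkout 882/1565 = 56.4% → Flow B
Flow B has the higher rate in all 4 groups.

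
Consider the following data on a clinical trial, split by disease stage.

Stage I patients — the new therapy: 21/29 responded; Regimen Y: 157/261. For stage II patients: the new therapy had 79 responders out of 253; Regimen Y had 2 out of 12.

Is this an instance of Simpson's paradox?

Yes

Stage I: the new therapy 21/29 = 72.4%, Regimen Y 157/261 = 60.2% → the new therapy
Stage II: the new therapy 79/253 = 31.2%, Regimen Y 2/12 = 16.7% → the new therapy
Overall: the new therapy 100/282 = 35.5%, Regimen Y 159/273 = 58.2% → Regimen Y
The new therapy wins each disease group but Regimen Y wins overall — the comparison reverses. The new therapy's patients skew toward stage II, which has a lower base rate.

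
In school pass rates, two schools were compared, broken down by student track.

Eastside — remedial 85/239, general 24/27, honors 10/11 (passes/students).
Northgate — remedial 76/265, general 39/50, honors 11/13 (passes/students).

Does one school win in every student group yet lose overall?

No

Remedial: Eastside 85/239 = 35.6%, Northgate 76/265 = 28.7% → Eastside
General: Eastside 24/27 = 88.9%, Northgate 39/50 = 78.0% → Eastside
Honors: Eastside 10/11 = 90.9%, Northgate 11/13 = 84.6% → Eastside
Overall: Eastside 119/277 = 43.0%, Northgate 126/328 = 38.4% → Eastside
Eastside wins overall and in every student group — no reversal.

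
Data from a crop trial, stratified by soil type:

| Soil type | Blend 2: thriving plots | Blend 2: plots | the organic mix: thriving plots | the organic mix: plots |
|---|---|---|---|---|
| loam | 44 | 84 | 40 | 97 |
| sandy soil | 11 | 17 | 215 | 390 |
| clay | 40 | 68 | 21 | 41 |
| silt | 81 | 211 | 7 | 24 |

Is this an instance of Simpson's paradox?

Loam: Blend 2 44/84 = 52.4%, the organic mix 40/97 = 41.2% → Blend 2
Sandy soil: Blend 2 11/17 = 64.7%, the organic mix 215/390 = 55.1% → Blend 2
Clay: Blend 2 40/68 = 58.8%, the organic mix 21/41 = 51.2% → Blend 2
Silt: Blend 2 81/211 = 38.4%, the organic mix 7/24 = 29.2% → Blend 2
Overall: Blend 2 176/380 = 46.3%, the organic mix 283/552 = 51.3% → the organic mix
Blend 2 wins each soil group but the organic mix wins overall — the comparison reverses. Blend 2's plots skew toward silt, which has a lower base rate.

Yes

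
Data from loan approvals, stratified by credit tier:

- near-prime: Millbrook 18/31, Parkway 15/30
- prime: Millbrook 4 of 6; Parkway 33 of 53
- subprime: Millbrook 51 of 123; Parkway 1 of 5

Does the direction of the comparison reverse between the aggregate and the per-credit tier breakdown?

Near-prime: Millbrook 18/31 = 58.1%, Parkway 15/30 = 50.0% → Millbrook
Prime: Millbrook 4/6 = 66.7%, Parkway 33/53 = 62.3% → Millbrook
Subprime: Millbrook 51/123 = 41.5%, Parkway 1/5 = 20.0% → Millbrook
Overall: Millbrook 73/160 = 45.6%, Parkway 49/88 = 55.7% → Parkway
Millbrook wins each credit group but Parkway wins overall — the comparison reverses. Millbrook's applications skew toward subprime, which has a lower base rate.

Yes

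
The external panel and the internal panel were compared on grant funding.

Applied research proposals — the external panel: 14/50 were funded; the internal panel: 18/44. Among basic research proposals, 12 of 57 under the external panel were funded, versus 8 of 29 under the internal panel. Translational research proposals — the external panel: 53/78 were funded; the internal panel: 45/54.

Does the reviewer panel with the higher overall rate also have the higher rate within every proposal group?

Applied research: the external panel 14/50 = 28.0%, the internal panel 18/44 = 40.9% → the internal panel
Basic research: the external panel 12/57 = 21.1%, the internal panel 8/29 = 27.6% → the internal panel
Translational research: the external panel 53/78 = 67.9%, the internal panel 45/54 = 83.3% → the internal panel
Overall: the external panel 79/185 = 42.7%, the internal panel 71/127 = 55.9% → the internal panel
The internal panel wins overall and in every proposal group — no reversal.

Yes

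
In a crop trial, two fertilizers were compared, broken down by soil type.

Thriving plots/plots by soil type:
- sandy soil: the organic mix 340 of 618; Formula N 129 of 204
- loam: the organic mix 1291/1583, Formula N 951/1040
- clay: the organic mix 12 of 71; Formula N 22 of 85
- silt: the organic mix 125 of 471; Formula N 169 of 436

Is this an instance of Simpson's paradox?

No

Sandy soil: the organic mix 340/618 = 55.0%, Formula N 129/204 = 63.2% → Formula N
Loam: the organic mix 1291/1583 = 81.6%, Formula N 951/1040 = 91.4% → Formula N
Clay: the organic mix 12/71 = 16.9%, Formula N 22/85 = 25.9% → Formula N
Silt: the organic mix 125/471 = 26.5%, Formula N 169/436 = 38.8% → Formula N
Overall: the organic mix 1768/2743 = 64.5%, Formula N 1271/1765 = 72.0% → Formula N
Formula N wins overall and in every soil group — no reversal.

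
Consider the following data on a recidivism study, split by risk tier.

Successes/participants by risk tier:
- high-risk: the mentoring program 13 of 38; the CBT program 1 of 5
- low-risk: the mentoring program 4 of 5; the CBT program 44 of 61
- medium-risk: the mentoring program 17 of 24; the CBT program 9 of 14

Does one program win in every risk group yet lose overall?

High-risk: the mentoring program 13/38 = 34.2%, the CBT program 1/5 = 20.0% → the mentoring program
Low-risk: the mentoring program 4/5 = 80.0%, the CBT program 44/61 = 72.1% → the mentoring program
Medium-risk: the mentoring program 17/24 = 70.8%, the CBT program 9/14 = 64.3% → the mentoring program
Overall: the mentoring program 34/67 = 50.7%, the CBT program 54/80 = 67.5% → the CBT program
The mentoring program wins each risk group but the CBT program wins overall — the comparison reverses. The mentoring program's participants skew toward high-risk, which has a lower base rate.

Yes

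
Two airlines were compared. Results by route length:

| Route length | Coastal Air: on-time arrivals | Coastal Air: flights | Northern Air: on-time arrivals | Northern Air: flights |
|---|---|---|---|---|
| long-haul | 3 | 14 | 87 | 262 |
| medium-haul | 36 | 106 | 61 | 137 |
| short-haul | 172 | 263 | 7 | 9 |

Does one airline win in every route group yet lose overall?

Long-haul: Coastal Air 3/14 = 21.4%, Northern Air 87/262 = 33.2% → Northern Air
Medium-haul: Coastal Air 36/106 = 34.0%, Northern Air 61/137 = 44.5% → Northern Air
Short-haul: Coastal Air 172/263 = 65.4%, Northern Air 7/9 = 77.8% → Northern Air
Overall: Coastal Air 211/383 = 55.1%, Northern Air 155/408 = 38.0% → Coastal Air
Northern Air wins each route group but Coastal Air wins overall — the comparison reverses. Northern Air's flights skew toward long-haul, which has a lower base rate.

Yes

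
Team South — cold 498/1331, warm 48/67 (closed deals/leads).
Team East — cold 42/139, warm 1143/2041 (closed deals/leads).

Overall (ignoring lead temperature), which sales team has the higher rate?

Cold: Team South 498/1331 = 37.4%, Team East 42/139 = 30.2% → Team South
Warm: Team South 48/67 = 71.6%, Team East 1143/2041 = 56.0% → Team South
Overall: Team South 546/1398 = 39.1%, Team East 1185/2180 = 54.4% → Team East
(Team South wins every lead group but Team East wins overall — Team South's leads skew toward the low-rate cold group.)

Team East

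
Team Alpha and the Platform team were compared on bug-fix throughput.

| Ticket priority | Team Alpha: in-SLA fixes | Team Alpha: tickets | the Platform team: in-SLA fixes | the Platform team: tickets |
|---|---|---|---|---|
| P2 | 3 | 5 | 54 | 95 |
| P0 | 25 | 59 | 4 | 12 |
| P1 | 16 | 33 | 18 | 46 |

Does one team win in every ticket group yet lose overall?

P2: Team Alpha 3/5 = 60.0%, the Platform team 54/95 = 56.8% → Team Alpha
P0: Team Alpha 25/59 = 42.4%, the Platform team 4/12 = 33.3% → Team Alpha
P1: Team Alpha 16/33 = 48.5%, the Platform team 18/46 = 39.1% → Team Alpha
Overall: Team Alpha 44/97 = 45.4%, the Platform team 76/153 = 49.7% → the Platform team
Team Alpha wins each ticket group but the Platform team wins overall — the comparison reverses. Team Alpha's tickets skew toward P0, which has a lower base rate.

Yes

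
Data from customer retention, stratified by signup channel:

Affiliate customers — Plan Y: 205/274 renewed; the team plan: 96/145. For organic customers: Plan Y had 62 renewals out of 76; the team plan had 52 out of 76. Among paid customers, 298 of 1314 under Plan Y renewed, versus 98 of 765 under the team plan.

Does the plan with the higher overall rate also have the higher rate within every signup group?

Affiliate: Plan Y 205/274 = 74.8%, the team plan 96/145 = 66.2% → Plan Y
Organic: Plan Y 62/76 = 81.6%, the team plan 52/76 = 68.4% → Plan Y
Paid: Plan Y 298/1314 = 22.7%, the team plan 98/765 = 12.8% → Plan Y
Overall: Plan Y 565/1664 = 34.0%, the team plan 246/986 = 24.9% → Plan Y
Plan Y wins overall and in every signup group — no reversal.

Yes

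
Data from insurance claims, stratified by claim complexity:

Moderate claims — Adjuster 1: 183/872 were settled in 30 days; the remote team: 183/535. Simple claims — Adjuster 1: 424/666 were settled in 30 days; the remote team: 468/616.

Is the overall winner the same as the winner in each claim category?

Yes

Moderate: Adjuster 1 183/872 = 21.0%, the remote team 183/535 = 34.2% → the remote team
Simple: Adjuster 1 424/666 = 63.7%, the remote team 468/616 = 76.0% → the remote team
Overall: Adjuster 1 607/1538 = 39.5%, the remote team 651/1151 = 56.6% → the remote team
The remote team wins overall and in every claim group — no reversal.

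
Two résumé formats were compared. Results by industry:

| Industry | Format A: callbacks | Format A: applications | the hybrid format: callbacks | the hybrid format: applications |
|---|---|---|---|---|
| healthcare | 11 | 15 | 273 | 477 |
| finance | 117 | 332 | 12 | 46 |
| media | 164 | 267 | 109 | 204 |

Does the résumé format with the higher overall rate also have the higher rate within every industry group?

Healthcare: Format A 11/15 = 73.3%, the hybrid format 273/477 = 57.2% → Format A
Finance: Format A 117/332 = 35.2%, the hybrid format 12/46 = 26.1% → Format A
Media: Format A 164/267 = 61.4%, the hybrid format 109/204 = 53.4% → Format A
Overall: Format A 292/614 = 47.6%, the hybrid format 394/727 = 54.2% → the hybrid format
Format A wins each industry group but the hybrid format wins overall — the comparison reverses. Format A's applications skew toward finance, which has a lower base rate.

No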